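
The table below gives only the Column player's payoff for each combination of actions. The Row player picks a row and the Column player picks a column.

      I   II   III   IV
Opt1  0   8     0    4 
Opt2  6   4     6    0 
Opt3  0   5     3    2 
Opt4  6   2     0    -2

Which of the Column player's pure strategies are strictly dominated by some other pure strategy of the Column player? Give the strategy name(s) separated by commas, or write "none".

IV

I is not dominated — it holds its own against II at Opt2 (6>4); III at Opt1 (0=0); IV at Opt2 (6>0).
II: no other strategy beats it everywhere (I at Opt1 (8>0); III at Opt1 (8>0); IV at Opt1 (8>4)).
Nothing dominates III: I at Opt1 (0=0); II at Opt2 (6>4); IV at Opt2 (6>0).
IV: dominated, since II does at least as well everywhere (Opt1: 8>4, Opt2: 4>0, Opt3: 5>2, Opt4: 2>-2).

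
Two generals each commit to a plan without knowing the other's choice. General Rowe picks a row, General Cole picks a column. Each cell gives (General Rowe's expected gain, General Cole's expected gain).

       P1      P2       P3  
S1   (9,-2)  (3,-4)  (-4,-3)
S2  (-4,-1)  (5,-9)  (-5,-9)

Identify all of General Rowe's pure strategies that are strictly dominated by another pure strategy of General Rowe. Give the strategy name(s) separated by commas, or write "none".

none

S1: no other strategy beats it everywhere (S2 at P1 (9>-4)).
S2: no other strategy beats it everywhere (S1 at P2 (5>3)).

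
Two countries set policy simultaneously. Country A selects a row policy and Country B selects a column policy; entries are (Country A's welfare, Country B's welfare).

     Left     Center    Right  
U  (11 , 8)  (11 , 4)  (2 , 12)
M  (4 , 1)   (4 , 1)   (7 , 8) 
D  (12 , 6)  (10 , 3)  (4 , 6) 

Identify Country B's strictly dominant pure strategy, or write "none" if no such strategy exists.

none

Left fails to dominate Center at M (1=1).
Center fails to dominate Left at U (4<8).
Right fails to dominate Left at D (6=6).
No single strategy dominates all the others.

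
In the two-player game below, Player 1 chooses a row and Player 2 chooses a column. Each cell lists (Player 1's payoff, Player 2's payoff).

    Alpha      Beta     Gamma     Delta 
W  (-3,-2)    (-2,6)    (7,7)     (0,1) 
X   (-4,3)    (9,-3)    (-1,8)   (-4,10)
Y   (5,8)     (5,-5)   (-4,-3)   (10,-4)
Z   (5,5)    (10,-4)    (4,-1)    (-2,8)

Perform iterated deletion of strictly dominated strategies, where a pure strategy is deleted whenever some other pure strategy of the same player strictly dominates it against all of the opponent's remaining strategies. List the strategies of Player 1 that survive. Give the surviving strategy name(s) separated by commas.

Player 1's strategy X is strictly dominated by Z (Alpha: 5>-4, Beta: 10>9, Gamma: 4>-1, Delta: -2>-4) and is removed.
For Player 2, Gamma strictly dominates Beta on the remaining rows (W: 7>6, Y: -3>-5, Z: -1>-4); eliminate Beta.
Among the remaining strategies, none is strictly dominated by another pure strategy of the same player, so the elimination stops.
Surviving strategies — Player 1: {W, Y, Z}; Player 2: {Alpha, Gamma, Delta}.

W, Y, Z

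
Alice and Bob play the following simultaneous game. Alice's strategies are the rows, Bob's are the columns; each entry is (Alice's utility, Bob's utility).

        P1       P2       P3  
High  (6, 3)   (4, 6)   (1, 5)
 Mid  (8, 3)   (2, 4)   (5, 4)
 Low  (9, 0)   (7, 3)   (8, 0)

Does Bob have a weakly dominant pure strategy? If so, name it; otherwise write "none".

P2 vs P1: High: 6>3, Mid: 4>3, Low: 3>0.
P2 vs P3: High: 6>5, Mid: 4=4, Low: 3>0.
P2 is at least as good as every other strategy against every opponent action, so it is weakly dominant.

P2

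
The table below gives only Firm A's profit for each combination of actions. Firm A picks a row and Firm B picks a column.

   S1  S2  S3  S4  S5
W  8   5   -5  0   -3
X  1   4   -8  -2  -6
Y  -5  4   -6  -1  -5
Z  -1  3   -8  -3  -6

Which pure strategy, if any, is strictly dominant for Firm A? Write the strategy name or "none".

W

W vs X: S1: 8>1, S2: 5>4, S3: -5>-8, S4: 0>-2, S5: -3>-6.
W vs Y: S1: 8>-5, S2: 5>4, S3: -5>-6, S4: 0>-1, S5: -3>-5.
W vs Z: S1: 8>-1, S2: 5>3, S3: -5>-8, S4: 0>-3, S5: -3>-6.
W strictly beats every other strategy against every opponent action, so it is strictly dominant.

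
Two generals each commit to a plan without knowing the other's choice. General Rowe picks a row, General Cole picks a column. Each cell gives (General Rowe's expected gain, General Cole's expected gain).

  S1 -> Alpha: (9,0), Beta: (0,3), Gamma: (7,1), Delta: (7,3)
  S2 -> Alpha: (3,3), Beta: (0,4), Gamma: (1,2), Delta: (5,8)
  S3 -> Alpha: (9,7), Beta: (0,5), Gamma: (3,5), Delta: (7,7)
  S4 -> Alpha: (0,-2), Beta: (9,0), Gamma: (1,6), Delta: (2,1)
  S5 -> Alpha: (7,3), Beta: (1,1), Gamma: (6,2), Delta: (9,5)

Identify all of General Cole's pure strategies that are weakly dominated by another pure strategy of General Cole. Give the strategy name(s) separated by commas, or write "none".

Alpha is weakly dominated by Delta (S1: 3>0, S2: 8>3, S3: 7=7, S4: 1>-2, S5: 5>3).
Delta weakly dominates Beta — S1: 3=3, S2: 8>4, S3: 7>5, S4: 1>0, S5: 5>1.
Gamma: no other strategy beats it everywhere (Alpha at S1 (1>0); Beta at S4 (6>0); Delta at S4 (6>1)).
Delta: no other strategy beats it everywhere (Alpha at S1 (3>0); Beta at S2 (8>4); Gamma at S1 (3>1)).

Alpha, Beta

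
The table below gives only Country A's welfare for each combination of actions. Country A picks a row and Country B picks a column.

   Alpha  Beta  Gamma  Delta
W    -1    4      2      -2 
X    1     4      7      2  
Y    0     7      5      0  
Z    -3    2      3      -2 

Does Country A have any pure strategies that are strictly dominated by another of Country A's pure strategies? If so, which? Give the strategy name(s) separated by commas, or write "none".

W, Z

Y strictly dominates W — Alpha: 0>-1, Beta: 7>4, Gamma: 5>2, Delta: 0>-2.
X: no other strategy beats it everywhere (W at Alpha (1>-1); Y at Alpha (1>0); Z at Alpha (1>-3)).
Nothing dominates Y: W at Alpha (0>-1); X at Beta (7>4); Z at Alpha (0>-3).
Z: dominated, since X does at least as well everywhere (Alpha: 1>-3, Beta: 4>2, Gamma: 7>3, Delta: 2>-2).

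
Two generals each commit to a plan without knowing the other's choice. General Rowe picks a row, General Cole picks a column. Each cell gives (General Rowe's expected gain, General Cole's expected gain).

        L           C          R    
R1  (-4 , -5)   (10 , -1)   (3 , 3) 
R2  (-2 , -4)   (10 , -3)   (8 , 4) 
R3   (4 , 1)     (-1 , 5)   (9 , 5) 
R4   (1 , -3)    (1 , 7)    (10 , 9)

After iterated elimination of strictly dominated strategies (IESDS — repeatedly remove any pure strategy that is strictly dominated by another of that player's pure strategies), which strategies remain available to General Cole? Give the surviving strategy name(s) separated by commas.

R

For General Cole, C strictly dominates L on the remaining rows (R1: -1>-5, R2: -3>-4, R3: 5>1, R4: 7>-3); eliminate L.
General Rowe's strategy R3 is strictly dominated by R4 (C: 1>-1, R: 10>9) and is removed.
Column C is eliminated: R beats it against every remaining row (R1: 3>-1, R2: 4>-3, R4: 9>7).
Row R1 is eliminated: R2 beats it against every remaining column (R: 8>3).
Row R2 is eliminated: R4 beats it against every remaining column (R: 10>8).
Among the remaining strategies, none is strictly dominated by another pure strategy of the same player, so the elimination stops.
Surviving strategies — General Rowe: {R4}; General Cole: {R}.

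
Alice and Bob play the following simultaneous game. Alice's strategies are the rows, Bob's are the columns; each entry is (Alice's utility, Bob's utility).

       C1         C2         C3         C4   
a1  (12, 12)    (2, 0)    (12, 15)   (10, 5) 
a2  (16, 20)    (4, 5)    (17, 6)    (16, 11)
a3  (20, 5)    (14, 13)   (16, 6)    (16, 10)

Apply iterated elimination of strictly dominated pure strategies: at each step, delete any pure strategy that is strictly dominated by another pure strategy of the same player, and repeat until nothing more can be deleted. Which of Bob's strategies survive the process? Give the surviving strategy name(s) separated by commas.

For Alice, a2 strictly dominates a1 on the remaining columns (C1: 16>12, C2: 4>2, C3: 17>12, C4: 16>10); eliminate a1.
Column C3 is eliminated: C4 beats it against every remaining row (a2: 11>6, a3: 10>6).
Among the remaining strategies, none is strictly dominated by another pure strategy of the same player, so the elimination stops.
Surviving strategies — Alice: {a2, a3}; Bob: {C1, C2, C4}.

C1, C2, C4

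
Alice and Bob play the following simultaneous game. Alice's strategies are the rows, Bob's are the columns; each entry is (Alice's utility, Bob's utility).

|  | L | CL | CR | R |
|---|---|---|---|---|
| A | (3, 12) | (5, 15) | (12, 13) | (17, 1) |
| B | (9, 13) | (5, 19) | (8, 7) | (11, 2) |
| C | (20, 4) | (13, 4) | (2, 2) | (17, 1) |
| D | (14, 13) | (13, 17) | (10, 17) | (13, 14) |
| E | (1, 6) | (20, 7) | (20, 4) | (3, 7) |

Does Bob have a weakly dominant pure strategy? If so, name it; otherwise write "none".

CL

CL vs L: A: 15>12, B: 19>13, C: 4=4, D: 17>13, E: 7>6.
CL vs CR: A: 15>13, B: 19>7, C: 4>2, D: 17=17, E: 7>4.
CL vs R: A: 15>1, B: 19>2, C: 4>1, D: 17>14, E: 7=7.
CL is at least as good as every other strategy against every opponent action, so it is weakly dominant.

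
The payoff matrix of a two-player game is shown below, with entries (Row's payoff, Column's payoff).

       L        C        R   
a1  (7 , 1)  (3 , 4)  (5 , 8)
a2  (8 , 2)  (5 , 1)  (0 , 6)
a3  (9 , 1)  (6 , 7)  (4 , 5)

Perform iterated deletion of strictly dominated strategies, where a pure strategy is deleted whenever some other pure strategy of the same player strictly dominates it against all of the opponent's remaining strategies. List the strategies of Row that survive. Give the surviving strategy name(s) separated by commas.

Row a2 is eliminated: a3 beats it against every remaining column (L: 9>8, C: 6>5, R: 4>0).
Column's strategy L is strictly dominated by C (a1: 4>1, a3: 7>1) and is removed.
Among the remaining strategies, none is strictly dominated by another pure strategy of the same player, so the elimination stops.
Surviving strategies — Row: {a1, a3}; Column: {C, R}.

a1, a3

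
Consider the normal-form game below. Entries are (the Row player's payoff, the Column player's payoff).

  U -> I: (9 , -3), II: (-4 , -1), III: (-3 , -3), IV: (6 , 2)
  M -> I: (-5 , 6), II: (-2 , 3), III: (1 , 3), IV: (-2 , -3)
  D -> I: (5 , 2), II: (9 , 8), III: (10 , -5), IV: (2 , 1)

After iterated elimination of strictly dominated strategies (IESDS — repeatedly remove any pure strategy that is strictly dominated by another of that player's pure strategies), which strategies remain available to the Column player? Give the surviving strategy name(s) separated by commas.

The Row player's strategy M is strictly dominated by D (I: 5>-5, II: 9>-2, III: 10>1, IV: 2>-2) and is removed.
The Column player's strategy I is strictly dominated by II (U: -1>-3, D: 8>2) and is removed.
For the Column player, II strictly dominates III on the remaining rows (U: -1>-3, D: 8>-5); eliminate III.
Among the remaining strategies, none is strictly dominated by another pure strategy of the same player, so the elimination stops.
Surviving strategies — the Row player: {U, D}; the Column player: {II, IV}.

II, IV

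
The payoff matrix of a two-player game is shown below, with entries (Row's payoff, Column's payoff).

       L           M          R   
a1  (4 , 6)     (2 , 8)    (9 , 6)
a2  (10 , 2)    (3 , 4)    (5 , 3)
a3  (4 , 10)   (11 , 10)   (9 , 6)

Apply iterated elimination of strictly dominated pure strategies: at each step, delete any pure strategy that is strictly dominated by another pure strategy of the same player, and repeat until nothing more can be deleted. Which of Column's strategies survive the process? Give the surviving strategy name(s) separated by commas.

Column's strategy R is strictly dominated by M (a1: 8>6, a2: 4>3, a3: 10>6) and is removed.
Row a1 is eliminated: a2 beats it against every remaining column (L: 10>4, M: 3>2).
Among the remaining strategies, none is strictly dominated by another pure strategy of the same player, so the elimination stops.
Surviving strategies — Row: {a2, a3}; Column: {L, M}.

L, M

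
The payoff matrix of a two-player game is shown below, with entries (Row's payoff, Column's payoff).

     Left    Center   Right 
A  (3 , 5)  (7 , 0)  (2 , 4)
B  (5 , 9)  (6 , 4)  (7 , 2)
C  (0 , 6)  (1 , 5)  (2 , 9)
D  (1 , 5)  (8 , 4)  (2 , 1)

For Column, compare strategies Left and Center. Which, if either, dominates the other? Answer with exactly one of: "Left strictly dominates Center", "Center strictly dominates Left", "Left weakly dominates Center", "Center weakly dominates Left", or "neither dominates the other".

Compare Left to Center across each choice by Row: A: 5>0, B: 9>4, C: 6>5, D: 5>4.
Left gives a strictly higher payoff against each choice by Row, so Left strictly dominates Center.

Left strictly dominates Center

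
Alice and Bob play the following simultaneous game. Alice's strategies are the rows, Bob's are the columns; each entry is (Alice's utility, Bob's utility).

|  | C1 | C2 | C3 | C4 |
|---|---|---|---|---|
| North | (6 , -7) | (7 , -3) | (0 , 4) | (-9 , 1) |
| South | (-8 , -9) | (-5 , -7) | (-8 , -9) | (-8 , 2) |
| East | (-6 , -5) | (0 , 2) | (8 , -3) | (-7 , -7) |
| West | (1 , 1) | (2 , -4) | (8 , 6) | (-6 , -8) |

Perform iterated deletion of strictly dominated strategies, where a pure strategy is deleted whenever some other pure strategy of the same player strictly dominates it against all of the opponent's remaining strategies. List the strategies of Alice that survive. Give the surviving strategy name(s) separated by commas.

North, East, West

Alice's strategy South is strictly dominated by East (C1: -6>-8, C2: 0>-5, C3: 8>-8, C4: -7>-8) and is removed.
For Bob, C3 strictly dominates C1 on the remaining rows (North: 4>-7, East: -3>-5, West: 6>1); eliminate C1.
For Bob, C3 strictly dominates C4 on the remaining rows (North: 4>1, East: -3>-7, West: 6>-8); eliminate C4.
Among the remaining strategies, none is strictly dominated by another pure strategy of the same player, so the elimination stops.
Surviving strategies — Alice: {North, East, West}; Bob: {C2, C3}.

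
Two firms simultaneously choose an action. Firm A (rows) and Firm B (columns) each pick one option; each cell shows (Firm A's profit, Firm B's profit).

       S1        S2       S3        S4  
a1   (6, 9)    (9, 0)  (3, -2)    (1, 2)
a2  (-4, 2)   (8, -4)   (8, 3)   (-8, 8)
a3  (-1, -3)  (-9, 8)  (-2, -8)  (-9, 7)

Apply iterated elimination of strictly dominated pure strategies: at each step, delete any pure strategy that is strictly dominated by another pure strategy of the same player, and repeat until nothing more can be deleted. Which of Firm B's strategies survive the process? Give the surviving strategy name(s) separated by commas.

Row a3 is eliminated: a1 beats it against every remaining column (S1: 6>-1, S2: 9>-9, S3: 3>-2, S4: 1>-9).
Firm B's strategy S2 is strictly dominated by S1 (a1: 9>0, a2: 2>-4) and is removed.
Column S3 is eliminated: S4 beats it against every remaining row (a1: 2>-2, a2: 8>3).
Row a2 is eliminated: a1 beats it against every remaining column (S1: 6>-4, S4: 1>-8).
Column S4 is eliminated: S1 beats it against every remaining row (a1: 9>2).
Among the remaining strategies, none is strictly dominated by another pure strategy of the same player, so the elimination stops.
Surviving strategies — Firm A: {a1}; Firm B: {S1}.

S1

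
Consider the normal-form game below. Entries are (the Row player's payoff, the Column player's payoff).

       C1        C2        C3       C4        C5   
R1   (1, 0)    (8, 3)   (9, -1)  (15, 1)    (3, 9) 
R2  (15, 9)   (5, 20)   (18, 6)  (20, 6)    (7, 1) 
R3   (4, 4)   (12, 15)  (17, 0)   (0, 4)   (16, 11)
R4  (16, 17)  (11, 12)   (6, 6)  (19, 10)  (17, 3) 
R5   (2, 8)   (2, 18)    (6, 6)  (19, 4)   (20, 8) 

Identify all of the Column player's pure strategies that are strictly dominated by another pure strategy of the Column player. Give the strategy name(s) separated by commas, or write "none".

Nothing dominates C1: C2 at R4 (17>12); C3 at R1 (0>-1); C4 at R2 (9>6); C5 at R2 (9>1).
C2: no other strategy beats it everywhere (C1 at R1 (3>0); C3 at R1 (3>-1); C4 at R1 (3>1); C5 at R2 (20>1)).
C3 is strictly dominated by C1 (R1: 0>-1, R2: 9>6, R3: 4>0, R4: 17>6, R5: 8>6).
C4 is strictly dominated by C2 (R1: 3>1, R2: 20>6, R3: 15>4, R4: 12>10, R5: 18>4).
C5 is not dominated — it holds its own against C1 at R1 (9>0); C2 at R1 (9>3); C3 at R1 (9>-1); C4 at R1 (9>1).

C3, C4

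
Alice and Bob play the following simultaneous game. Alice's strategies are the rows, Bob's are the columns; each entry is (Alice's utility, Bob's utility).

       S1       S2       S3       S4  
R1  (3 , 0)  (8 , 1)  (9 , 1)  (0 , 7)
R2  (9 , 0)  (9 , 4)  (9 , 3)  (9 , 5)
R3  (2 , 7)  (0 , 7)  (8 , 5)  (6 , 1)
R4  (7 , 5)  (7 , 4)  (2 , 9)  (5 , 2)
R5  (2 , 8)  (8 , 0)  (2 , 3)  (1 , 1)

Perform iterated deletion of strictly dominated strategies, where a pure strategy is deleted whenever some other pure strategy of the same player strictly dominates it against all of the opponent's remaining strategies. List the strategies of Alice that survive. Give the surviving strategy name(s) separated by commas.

R2

For Alice, R2 strictly dominates R3 on the remaining columns (S1: 9>2, S2: 9>0, S3: 9>8, S4: 9>6); eliminate R3.
Alice's strategy R4 is strictly dominated by R2 (S1: 9>7, S2: 9>7, S3: 9>2, S4: 9>5) and is removed.
Alice's strategy R5 is strictly dominated by R2 (S1: 9>2, S2: 9>8, S3: 9>2, S4: 9>1) and is removed.
For Bob, S2 strictly dominates S1 on the remaining rows (R1: 1>0, R2: 4>0); eliminate S1.
Bob's strategy S2 is strictly dominated by S4 (R1: 7>1, R2: 5>4) and is removed.
For Bob, S4 strictly dominates S3 on the remaining rows (R1: 7>1, R2: 5>3); eliminate S3.
Row R1 is eliminated: R2 beats it against every remaining column (S4: 9>0).
Among the remaining strategies, none is strictly dominated by another pure strategy of the same player, so the elimination stops.
Surviving strategies — Alice: {R2}; Bob: {S4}.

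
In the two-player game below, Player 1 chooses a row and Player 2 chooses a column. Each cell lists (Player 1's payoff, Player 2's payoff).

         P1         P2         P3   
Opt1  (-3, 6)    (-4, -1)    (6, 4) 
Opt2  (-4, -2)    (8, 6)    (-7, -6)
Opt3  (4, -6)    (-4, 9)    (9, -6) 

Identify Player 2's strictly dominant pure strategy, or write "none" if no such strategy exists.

P1 fails to dominate P2 at Opt2 (-2<6).
P2 fails to dominate P1 at Opt1 (-1<6).
P3 fails to dominate P1 at Opt1 (4<6).
No single strategy dominates all the others.

none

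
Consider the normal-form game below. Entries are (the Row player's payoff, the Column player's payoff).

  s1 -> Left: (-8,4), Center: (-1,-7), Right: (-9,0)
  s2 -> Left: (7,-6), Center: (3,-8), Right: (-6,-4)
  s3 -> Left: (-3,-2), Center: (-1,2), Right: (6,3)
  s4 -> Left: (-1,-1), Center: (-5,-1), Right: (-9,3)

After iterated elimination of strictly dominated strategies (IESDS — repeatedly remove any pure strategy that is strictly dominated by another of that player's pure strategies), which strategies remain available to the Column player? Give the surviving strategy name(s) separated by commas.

Right

For the Row player, s2 strictly dominates s1 on the remaining columns (Left: 7>-8, Center: 3>-1, Right: -6>-9); eliminate s1.
Row s4 is eliminated: s2 beats it against every remaining column (Left: 7>-1, Center: 3>-5, Right: -6>-9).
For the Column player, Right strictly dominates Left on the remaining rows (s2: -4>-6, s3: 3>-2); eliminate Left.
The Column player's strategy Center is strictly dominated by Right (s2: -4>-8, s3: 3>2) and is removed.
Row s2 is eliminated: s3 beats it against every remaining column (Right: 6>-6).
Among the remaining strategies, none is strictly dominated by another pure strategy of the same player, so the elimination stops.
Surviving strategies — the Row player: {s3}; the Column player: {Right}.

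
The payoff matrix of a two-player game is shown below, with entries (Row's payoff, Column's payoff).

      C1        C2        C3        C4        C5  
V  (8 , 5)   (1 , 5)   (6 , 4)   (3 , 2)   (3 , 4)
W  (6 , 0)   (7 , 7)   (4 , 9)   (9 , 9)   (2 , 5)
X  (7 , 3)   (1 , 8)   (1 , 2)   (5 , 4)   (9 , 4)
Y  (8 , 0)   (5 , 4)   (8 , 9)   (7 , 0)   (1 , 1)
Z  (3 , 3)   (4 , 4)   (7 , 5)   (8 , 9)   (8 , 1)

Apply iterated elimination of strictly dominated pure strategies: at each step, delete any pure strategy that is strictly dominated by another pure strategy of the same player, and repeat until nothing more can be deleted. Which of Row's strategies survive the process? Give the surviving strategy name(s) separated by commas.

V, W, Y, Z

Column C5 is eliminated: C2 beats it against every remaining row (V: 5>4, W: 7>5, X: 8>4, Y: 4>1, Z: 4>1).
Row's strategy X is strictly dominated by Y (C1: 8>7, C2: 5>1, C3: 8>1, C4: 7>5) and is removed.
Among the remaining strategies, none is strictly dominated by another pure strategy of the same player, so the elimination stops.
Surviving strategies — Row: {V, W, Y, Z}; Column: {C1, C2, C3, C4}.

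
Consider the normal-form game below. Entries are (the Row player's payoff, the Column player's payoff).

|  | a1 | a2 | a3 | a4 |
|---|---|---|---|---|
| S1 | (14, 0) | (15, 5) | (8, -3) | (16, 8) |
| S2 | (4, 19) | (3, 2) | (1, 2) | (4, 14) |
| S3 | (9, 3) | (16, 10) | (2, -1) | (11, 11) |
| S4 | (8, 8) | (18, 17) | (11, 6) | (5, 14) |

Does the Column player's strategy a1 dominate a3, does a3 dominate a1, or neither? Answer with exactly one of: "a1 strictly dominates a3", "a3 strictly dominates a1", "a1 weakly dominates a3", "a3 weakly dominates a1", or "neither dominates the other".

a1's payoffs vs a3's, by the Row player's action — S1: 0>-3, S2: 19>2, S3: 3>-1, S4: 8>6.
a1 gives a strictly higher payoff against each opponent action, so a1 strictly dominates a3.

a1 strictly dominates a3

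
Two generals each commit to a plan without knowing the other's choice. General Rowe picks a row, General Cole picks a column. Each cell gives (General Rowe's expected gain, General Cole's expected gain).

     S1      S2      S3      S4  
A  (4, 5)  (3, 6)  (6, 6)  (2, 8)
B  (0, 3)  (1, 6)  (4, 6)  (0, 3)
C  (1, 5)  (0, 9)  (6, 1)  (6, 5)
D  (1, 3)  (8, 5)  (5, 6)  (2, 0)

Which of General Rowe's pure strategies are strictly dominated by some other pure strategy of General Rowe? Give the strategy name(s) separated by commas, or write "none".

B

A is not dominated — it holds its own against B at S1 (4>0); C at S1 (4>1); D at S1 (4>1).
B: dominated, since A does at least as well everywhere (S1: 4>0, S2: 3>1, S3: 6>4, S4: 2>0).
Nothing dominates C: A at S3 (6=6); B at S1 (1>0); D at S1 (1=1).
Nothing dominates D: A at S2 (8>3); B at S1 (1>0); C at S1 (1=1).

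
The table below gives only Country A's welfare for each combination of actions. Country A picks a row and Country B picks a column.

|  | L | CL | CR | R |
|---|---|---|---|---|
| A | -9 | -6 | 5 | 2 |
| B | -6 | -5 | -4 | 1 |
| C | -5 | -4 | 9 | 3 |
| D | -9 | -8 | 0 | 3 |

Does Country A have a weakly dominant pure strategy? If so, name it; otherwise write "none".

C

C vs A: L: -5>-9, CL: -4>-6, CR: 9>5, R: 3>2.
C vs B: L: -5>-6, CL: -4>-5, CR: 9>-4, R: 3>1.
C vs D: L: -5>-9, CL: -4>-8, CR: 9>0, R: 3=3.
C is at least as good as every other strategy against every opponent action, so it is weakly dominant.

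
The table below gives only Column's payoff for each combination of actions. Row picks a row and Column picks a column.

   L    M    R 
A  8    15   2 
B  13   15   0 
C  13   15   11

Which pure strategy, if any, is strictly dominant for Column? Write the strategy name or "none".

M vs L: A: 15>8, B: 15>13, C: 15>13.
M vs R: A: 15>2, B: 15>0, C: 15>11.
M strictly beats every other strategy against every opponent action, so it is strictly dominant.

M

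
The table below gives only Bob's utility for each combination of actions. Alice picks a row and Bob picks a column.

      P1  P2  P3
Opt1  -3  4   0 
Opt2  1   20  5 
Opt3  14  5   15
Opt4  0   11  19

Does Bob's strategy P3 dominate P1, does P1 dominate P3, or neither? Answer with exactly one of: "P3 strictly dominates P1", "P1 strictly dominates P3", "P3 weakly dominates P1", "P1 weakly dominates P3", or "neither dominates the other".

P3 strictly dominates P1

Compare P3 to P1 across each choice by Alice: Opt1: 0>-3, Opt2: 5>1, Opt3: 15>14, Opt4: 19>0.
P3 gives a strictly higher payoff against each choice by Alice, so P3 strictly dominates P1.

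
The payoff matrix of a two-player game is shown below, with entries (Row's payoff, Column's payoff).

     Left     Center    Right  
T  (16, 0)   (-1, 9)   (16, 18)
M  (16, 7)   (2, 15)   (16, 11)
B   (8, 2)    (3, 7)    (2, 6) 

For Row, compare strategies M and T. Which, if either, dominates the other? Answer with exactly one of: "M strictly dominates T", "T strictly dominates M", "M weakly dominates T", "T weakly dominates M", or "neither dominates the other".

Compare M to T across every action of Column: Left: 16=16, Center: 2>-1, Right: 16=16.
M is at least as good everywhere and strictly better somewhere (tied only at Left, Right), so M weakly but not strictly dominates T.

M weakly dominates T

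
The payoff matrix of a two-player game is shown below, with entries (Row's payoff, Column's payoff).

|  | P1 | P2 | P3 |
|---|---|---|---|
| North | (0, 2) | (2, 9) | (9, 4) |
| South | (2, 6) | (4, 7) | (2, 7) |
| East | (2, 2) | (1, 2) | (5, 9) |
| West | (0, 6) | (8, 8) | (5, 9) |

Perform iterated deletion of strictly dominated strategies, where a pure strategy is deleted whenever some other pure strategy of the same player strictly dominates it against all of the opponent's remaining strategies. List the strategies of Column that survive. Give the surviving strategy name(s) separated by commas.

P2, P3

For Column, P3 strictly dominates P1 on the remaining rows (North: 4>2, South: 7>6, East: 9>2, West: 9>6); eliminate P1.
Row's strategy South is strictly dominated by West (P2: 8>4, P3: 5>2) and is removed.
Row East is eliminated: North beats it against every remaining column (P2: 2>1, P3: 9>5).
Among the remaining strategies, none is strictly dominated by another pure strategy of the same player, so the elimination stops.
Surviving strategies — Row: {North, West}; Column: {P2, P3}.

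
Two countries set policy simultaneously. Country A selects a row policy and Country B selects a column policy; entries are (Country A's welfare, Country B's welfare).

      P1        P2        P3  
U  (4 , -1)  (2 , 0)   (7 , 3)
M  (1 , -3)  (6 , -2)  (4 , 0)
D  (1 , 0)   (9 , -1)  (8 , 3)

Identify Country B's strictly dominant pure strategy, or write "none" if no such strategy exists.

P3 vs P1: U: 3>-1, M: 0>-3, D: 3>0.
P3 vs P2: U: 3>0, M: 0>-2, D: 3>-1.
P3 strictly beats every other strategy against every opponent action, so it is strictly dominant.

P3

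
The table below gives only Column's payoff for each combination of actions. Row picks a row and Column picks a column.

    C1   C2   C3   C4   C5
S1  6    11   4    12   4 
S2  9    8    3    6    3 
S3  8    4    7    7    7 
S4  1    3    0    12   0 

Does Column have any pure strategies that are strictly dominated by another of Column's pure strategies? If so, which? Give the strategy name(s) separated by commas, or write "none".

C1: no other strategy beats it everywhere (C2 at S2 (9>8); C3 at S1 (6>4); C4 at S2 (9>6); C5 at S1 (6>4)).
C2 is not dominated — it holds its own against C1 at S1 (11>6); C3 at S1 (11>4); C4 at S2 (8>6); C5 at S1 (11>4).
C3 is strictly dominated by C1 (S1: 6>4, S2: 9>3, S3: 8>7, S4: 1>0).
Nothing dominates C4: C1 at S1 (12>6); C2 at S1 (12>11); C3 at S1 (12>4); C5 at S1 (12>4).
C5: dominated, since C1 does at least as well everywhere (S1: 6>4, S2: 9>3, S3: 8>7, S4: 1>0).

C3, C5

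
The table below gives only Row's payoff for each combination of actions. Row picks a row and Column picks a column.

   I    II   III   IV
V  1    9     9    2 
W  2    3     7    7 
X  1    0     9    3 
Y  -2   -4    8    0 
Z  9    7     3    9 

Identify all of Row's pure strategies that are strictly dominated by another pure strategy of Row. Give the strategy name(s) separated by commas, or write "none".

Y

V: no other strategy beats it everywhere (W at II (9>3); X at I (1=1); Y at I (1>-2); Z at II (9>7)).
W is not dominated — it holds its own against V at I (2>1); X at I (2>1); Y at I (2>-2); Z at III (7>3).
X is not dominated — it holds its own against V at I (1=1); W at III (9>7); Y at I (1>-2); Z at III (9>3).
Y: dominated, since V does at least as well everywhere (I: 1>-2, II: 9>-4, III: 9>8, IV: 2>0).
Nothing dominates Z: V at I (9>1); W at I (9>2); X at I (9>1); Y at I (9>-2).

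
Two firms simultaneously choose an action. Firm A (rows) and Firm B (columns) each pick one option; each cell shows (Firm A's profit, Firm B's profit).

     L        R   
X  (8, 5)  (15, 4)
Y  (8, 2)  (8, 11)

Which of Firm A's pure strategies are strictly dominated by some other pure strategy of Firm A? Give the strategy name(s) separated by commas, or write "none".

Nothing dominates X: Y at L (8=8).
Y is not dominated — it holds its own against X at L (8=8).

none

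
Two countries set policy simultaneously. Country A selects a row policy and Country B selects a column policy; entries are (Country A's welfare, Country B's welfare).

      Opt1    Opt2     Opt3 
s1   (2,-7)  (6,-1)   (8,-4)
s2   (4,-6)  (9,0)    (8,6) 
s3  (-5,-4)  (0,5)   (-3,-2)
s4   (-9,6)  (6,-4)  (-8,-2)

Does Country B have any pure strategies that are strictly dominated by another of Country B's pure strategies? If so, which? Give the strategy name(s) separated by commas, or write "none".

none

Nothing dominates Opt1: Opt2 at s4 (6>-4); Opt3 at s4 (6>-2).
Opt2 is not dominated — it holds its own against Opt1 at s1 (-1>-7); Opt3 at s1 (-1>-4).
Opt3: no other strategy beats it everywhere (Opt1 at s1 (-4>-7); Opt2 at s2 (6>0)).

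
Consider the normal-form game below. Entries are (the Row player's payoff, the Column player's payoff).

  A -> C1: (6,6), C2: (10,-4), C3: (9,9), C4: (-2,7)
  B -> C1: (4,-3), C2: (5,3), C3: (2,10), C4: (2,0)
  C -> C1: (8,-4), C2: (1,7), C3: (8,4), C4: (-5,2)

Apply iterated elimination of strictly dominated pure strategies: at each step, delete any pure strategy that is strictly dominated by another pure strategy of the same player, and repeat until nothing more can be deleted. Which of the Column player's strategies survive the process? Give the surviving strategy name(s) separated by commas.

The Column player's strategy C1 is strictly dominated by C3 (A: 9>6, B: 10>-3, C: 4>-4) and is removed.
For the Row player, A strictly dominates C on the remaining columns (C2: 10>1, C3: 9>8, C4: -2>-5); eliminate C.
For the Column player, C3 strictly dominates C2 on the remaining rows (A: 9>-4, B: 10>3); eliminate C2.
The Column player's strategy C4 is strictly dominated by C3 (A: 9>7, B: 10>0) and is removed.
For the Row player, A strictly dominates B on the remaining columns (C3: 9>2); eliminate B.
Among the remaining strategies, none is strictly dominated by another pure strategy of the same player, so the elimination stops.
Surviving strategies — the Row player: {A}; the Column player: {C3}.

C3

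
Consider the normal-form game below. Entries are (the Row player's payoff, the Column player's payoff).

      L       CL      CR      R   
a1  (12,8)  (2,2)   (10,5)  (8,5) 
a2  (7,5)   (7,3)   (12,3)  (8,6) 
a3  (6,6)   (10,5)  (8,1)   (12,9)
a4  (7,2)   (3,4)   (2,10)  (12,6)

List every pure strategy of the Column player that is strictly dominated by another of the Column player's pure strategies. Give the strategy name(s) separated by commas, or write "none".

L is not dominated — it holds its own against CL at a1 (8>2); CR at a1 (8>5); R at a1 (8>5).
CL is strictly dominated by R (a1: 5>2, a2: 6>3, a3: 9>5, a4: 6>4).
Nothing dominates CR: L at a4 (10>2); CL at a1 (5>2); R at a1 (5=5).
R is not dominated — it holds its own against L at a2 (6>5); CL at a1 (5>2); CR at a1 (5=5).

CL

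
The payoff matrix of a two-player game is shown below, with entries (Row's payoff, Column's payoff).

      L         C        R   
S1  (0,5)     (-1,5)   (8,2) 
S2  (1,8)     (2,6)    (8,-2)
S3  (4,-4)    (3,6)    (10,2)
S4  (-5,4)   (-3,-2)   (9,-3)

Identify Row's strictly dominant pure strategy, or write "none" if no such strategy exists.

S3 vs S1: L: 4>0, C: 3>-1, R: 10>8.
S3 vs S2: L: 4>1, C: 3>2, R: 10>8.
S3 vs S4: L: 4>-5, C: 3>-3, R: 10>9.
S3 strictly beats every other strategy against every opponent action, so it is strictly dominant.

S3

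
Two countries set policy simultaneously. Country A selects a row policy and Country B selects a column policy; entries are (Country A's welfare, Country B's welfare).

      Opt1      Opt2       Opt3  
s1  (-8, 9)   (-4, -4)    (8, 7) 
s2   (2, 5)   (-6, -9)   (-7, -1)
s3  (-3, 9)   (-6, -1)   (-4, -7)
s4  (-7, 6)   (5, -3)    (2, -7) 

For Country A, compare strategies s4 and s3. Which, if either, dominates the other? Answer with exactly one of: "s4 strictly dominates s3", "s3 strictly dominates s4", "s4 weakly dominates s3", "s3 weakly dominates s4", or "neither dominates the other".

s4's payoffs vs s3's, by Country B's action — Opt1: -7<-3, Opt2: 5>-6, Opt3: 2>-4.
s4 does better at Opt2, Opt3 but worse at Opt1; neither strategy dominates the other.

neither dominates the other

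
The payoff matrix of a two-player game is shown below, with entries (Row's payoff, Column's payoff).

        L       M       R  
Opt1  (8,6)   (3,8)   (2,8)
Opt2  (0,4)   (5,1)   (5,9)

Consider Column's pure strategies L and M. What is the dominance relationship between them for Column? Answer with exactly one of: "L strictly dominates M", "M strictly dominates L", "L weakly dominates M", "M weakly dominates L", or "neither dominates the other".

neither dominates the other

Compare L to M across each choice by Row: Opt1: 6<8, Opt2: 4>1.
L does better at Opt2 but worse at Opt1; neither strategy dominates the other.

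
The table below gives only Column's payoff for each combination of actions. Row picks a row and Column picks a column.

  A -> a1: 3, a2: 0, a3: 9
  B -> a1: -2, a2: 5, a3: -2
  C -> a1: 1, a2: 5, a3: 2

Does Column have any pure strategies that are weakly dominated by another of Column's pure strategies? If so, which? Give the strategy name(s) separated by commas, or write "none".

a1

a1 is weakly dominated by a3 (A: 9>3, B: -2=-2, C: 2>1).
a2: no other strategy beats it everywhere (a1 at B (5>-2); a3 at B (5>-2)).
Nothing dominates a3: a1 at A (9>3); a2 at A (9>0).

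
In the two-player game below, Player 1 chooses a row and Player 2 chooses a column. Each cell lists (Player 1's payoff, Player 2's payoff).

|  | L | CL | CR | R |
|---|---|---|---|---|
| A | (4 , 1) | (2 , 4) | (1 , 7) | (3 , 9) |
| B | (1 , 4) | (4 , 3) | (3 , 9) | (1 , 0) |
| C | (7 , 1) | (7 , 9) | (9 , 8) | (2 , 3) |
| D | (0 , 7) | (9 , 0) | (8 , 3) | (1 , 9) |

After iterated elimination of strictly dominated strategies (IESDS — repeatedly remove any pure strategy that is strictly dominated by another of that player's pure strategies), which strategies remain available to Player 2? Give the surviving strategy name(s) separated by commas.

Row B is eliminated: C beats it against every remaining column (L: 7>1, CL: 7>4, CR: 9>3, R: 2>1).
Column L is eliminated: R beats it against every remaining row (A: 9>1, C: 3>1, D: 9>7).
Among the remaining strategies, none is strictly dominated by another pure strategy of the same player, so the elimination stops.
Surviving strategies — Player 1: {A, C, D}; Player 2: {CL, CR, R}.

CL, CR, R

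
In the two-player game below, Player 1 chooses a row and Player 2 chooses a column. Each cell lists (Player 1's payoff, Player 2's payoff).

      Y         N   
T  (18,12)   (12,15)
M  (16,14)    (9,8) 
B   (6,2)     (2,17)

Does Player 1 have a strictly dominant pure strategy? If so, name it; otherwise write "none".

T vs M: Y: 18>16, N: 12>9.
T vs B: Y: 18>6, N: 12>2.
T strictly beats every other strategy against every opponent action, so it is strictly dominant.

T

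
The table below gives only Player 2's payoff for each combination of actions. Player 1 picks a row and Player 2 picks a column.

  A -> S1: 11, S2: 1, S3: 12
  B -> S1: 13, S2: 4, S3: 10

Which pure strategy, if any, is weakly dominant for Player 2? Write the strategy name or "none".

S1 fails to dominate S3 at A (11<12).
S2 fails to dominate S1 at A (1<11).
S3 fails to dominate S1 at B (10<13).
No single strategy dominates all the others.

none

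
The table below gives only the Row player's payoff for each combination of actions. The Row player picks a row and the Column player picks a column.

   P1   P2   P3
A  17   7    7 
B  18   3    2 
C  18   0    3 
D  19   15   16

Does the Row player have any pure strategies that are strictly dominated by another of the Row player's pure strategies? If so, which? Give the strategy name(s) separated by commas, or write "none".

A, B, C

A: dominated, since D does at least as well everywhere (P1: 19>17, P2: 15>7, P3: 16>7).
B: dominated, since D does at least as well everywhere (P1: 19>18, P2: 15>3, P3: 16>2).
D strictly dominates C — P1: 19>18, P2: 15>0, P3: 16>3.
D: no other strategy beats it everywhere (A at P1 (19>17); B at P1 (19>18); C at P1 (19>18)).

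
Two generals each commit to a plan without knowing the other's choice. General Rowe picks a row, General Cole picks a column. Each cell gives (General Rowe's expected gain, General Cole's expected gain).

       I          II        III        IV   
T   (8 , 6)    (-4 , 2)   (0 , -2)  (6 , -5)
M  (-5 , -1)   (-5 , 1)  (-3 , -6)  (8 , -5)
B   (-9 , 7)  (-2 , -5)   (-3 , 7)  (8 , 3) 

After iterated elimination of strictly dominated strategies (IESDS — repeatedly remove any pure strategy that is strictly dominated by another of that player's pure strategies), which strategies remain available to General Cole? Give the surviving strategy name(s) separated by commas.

I

For General Cole, I strictly dominates IV on the remaining rows (T: 6>-5, M: -1>-5, B: 7>3); eliminate IV.
Row M is eliminated: T beats it against every remaining column (I: 8>-5, II: -4>-5, III: 0>-3).
Column II is eliminated: I beats it against every remaining row (T: 6>2, B: 7>-5).
For General Rowe, T strictly dominates B on the remaining columns (I: 8>-9, III: 0>-3); eliminate B.
General Cole's strategy III is strictly dominated by I (T: 6>-2) and is removed.
Among the remaining strategies, none is strictly dominated by another pure strategy of the same player, so the elimination stops.
Surviving strategies — General Rowe: {T}; General Cole: {I}.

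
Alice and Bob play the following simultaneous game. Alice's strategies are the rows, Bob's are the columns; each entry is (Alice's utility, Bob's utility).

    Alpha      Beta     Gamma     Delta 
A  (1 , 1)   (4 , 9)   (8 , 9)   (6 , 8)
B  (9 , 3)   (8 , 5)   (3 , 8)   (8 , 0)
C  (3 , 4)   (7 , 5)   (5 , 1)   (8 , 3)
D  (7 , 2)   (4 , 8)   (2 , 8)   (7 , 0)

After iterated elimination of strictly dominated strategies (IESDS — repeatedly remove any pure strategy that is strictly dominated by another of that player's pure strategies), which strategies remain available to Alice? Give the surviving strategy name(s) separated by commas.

Alice's strategy D is strictly dominated by B (Alpha: 9>7, Beta: 8>4, Gamma: 3>2, Delta: 8>7) and is removed.
For Bob, Beta strictly dominates Alpha on the remaining rows (A: 9>1, B: 5>3, C: 5>4); eliminate Alpha.
Column Delta is eliminated: Beta beats it against every remaining row (A: 9>8, B: 5>0, C: 5>3).
Among the remaining strategies, none is strictly dominated by another pure strategy of the same player, so the elimination stops.
Surviving strategies — Alice: {A, B, C}; Bob: {Beta, Gamma}.

A, B, C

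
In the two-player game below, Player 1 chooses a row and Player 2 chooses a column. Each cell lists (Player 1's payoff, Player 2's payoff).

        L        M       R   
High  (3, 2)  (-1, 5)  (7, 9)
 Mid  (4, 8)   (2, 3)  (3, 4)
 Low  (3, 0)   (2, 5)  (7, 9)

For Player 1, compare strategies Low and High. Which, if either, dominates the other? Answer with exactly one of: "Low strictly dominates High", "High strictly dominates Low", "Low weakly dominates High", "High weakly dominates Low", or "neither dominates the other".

Low's payoffs vs High's, by Player 2's action — L: 3=3, M: 2>-1, R: 7=7.
Low is at least as good everywhere and strictly better somewhere (tied only at L, R), so Low weakly but not strictly dominates High.

Low weakly dominates High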